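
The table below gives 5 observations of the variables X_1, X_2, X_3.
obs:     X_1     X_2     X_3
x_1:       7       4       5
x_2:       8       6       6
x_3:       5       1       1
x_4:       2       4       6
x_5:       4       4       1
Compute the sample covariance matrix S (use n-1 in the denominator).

Step 1 — column means:
  mean(X_1) = (7 + 8 + 5 + 2 + 4) / 5 = 26/5 = 5.2
  mean(X_2) = (4 + 6 + 1 + 4 + 4) / 5 = 19/5 = 3.8
  mean(X_3) = (5 + 6 + 1 + 6 + 1) / 5 = 19/5 = 3.8

Step 2 — sample covariance S[i,j] = (1/(n-1)) · Σ_k (x_{k,i} - mean_i) · (x_{k,j} - mean_j), with n-1 = 4.
  S[X_1,X_1] = ((1.8)·(1.8) + (2.8)·(2.8) + (-0.2)·(-0.2) + (-3.2)·(-3.2) + (-1.2)·(-1.2)) / 4 = 22.8/4 = 5.7
  S[X_1,X_2] = ((1.8)·(0.2) + (2.8)·(2.2) + (-0.2)·(-2.8) + (-3.2)·(0.2) + (-1.2)·(0.2)) / 4 = 6.2/4 = 1.55
  S[X_1,X_3] = ((1.8)·(1.2) + (2.8)·(2.2) + (-0.2)·(-2.8) + (-3.2)·(2.2) + (-1.2)·(-2.8)) / 4 = 5.2/4 = 1.3
  S[X_2,X_2] = ((0.2)·(0.2) + (2.2)·(2.2) + (-2.8)·(-2.8) + (0.2)·(0.2) + (0.2)·(0.2)) / 4 = 12.8/4 = 3.2
  S[X_2,X_3] = ((0.2)·(1.2) + (2.2)·(2.2) + (-2.8)·(-2.8) + (0.2)·(2.2) + (0.2)·(-2.8)) / 4 = 12.8/4 = 3.2
  S[X_3,X_3] = ((1.2)·(1.2) + (2.2)·(2.2) + (-2.8)·(-2.8) + (2.2)·(2.2) + (-2.8)·(-2.8)) / 4 = 26.8/4 = 6.7

S is symmetric (S[j,i] = S[i,j]). Assembling:

S = [[5.7, 1.55, 1.3],
 [1.55, 3.2, 3.2],
 [1.3, 3.2, 6.7]]


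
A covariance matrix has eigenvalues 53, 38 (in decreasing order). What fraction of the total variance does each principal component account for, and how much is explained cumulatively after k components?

Step 1 — total variance = trace(Sigma) = Σ λ_i = 53 + 38 = 91.

Step 2 — fraction explained by component i = λ_i / Σ λ:
  PC1: 53/91 = 0.5824
  PC2: 38/91 = 0.4176

Step 3 — cumulative fraction after k components = (λ_1 + ... + λ_k) / Σ λ:
  k = 1: 53/91 = 0.5824
  k = 2: (53 + 38)/91 = 91/91 = 1

Summary (fraction, with percent):

explained: PC1 0.5824 (58.24%), PC2 0.4176 (41.76%);  cumulative: 0.5824, 1


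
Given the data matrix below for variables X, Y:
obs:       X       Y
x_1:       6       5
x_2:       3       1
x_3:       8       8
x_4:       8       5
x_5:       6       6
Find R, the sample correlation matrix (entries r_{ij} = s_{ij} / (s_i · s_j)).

Step 1 — column means:
  mean(X) = (6 + 3 + 8 + 8 + 6) / 5 = 31/5 = 6.2
  mean(Y) = (5 + 1 + 8 + 5 + 6) / 5 = 25/5 = 5

Step 2 — sample variances and covariances s[i,j] = (1/(n-1)) · Σ_k (x_{k,i} - mean_i) · (x_{k,j} - mean_j), with n-1 = 4:
  s[X,X] = ((-0.2)·(-0.2) + (-3.2)·(-3.2) + (1.8)·(1.8) + (1.8)·(1.8) + (-0.2)·(-0.2)) / 4 = 16.8/4 = 4.2
  s[X,Y] = ((-0.2)·(0) + (-3.2)·(-4) + (1.8)·(3) + (1.8)·(0) + (-0.2)·(1)) / 4 = 18/4 = 4.5
  s[Y,Y] = ((0)·(0) + (-4)·(-4) + (3)·(3) + (0)·(0) + (1)·(1)) / 4 = 26/4 = 6.5
  Sample standard deviations s_i = √(s[i,i]):
  s(X) = √(4.2) = 2.0494
  s(Y) = √(6.5) = 2.5495

Step 3 — r_{ij} = s_{ij} / (s_i · s_j):
  r[X,X] = 1 (diagonal).
  r[X,Y] = 4.5 / (2.0494 · 2.5495) = 4.5 / 5.2249 = 0.8613
  r[Y,Y] = 1 (diagonal).

R is symmetric with unit diagonal. Assembling:

R = [[1, 0.8613],
 [0.8613, 1]]


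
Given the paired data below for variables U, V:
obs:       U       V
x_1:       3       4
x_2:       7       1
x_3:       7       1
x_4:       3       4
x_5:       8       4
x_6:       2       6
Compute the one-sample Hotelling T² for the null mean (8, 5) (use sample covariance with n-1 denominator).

Step 1 — sample mean vector:
  mean(U) = (3 + 7 + 7 + 3 + 8 + 2) / 6 = 30/6 = 5
  mean(V) = (4 + 1 + 1 + 4 + 4 + 6) / 6 = 20/6 = 3.3333
  x̄ = (5, 3.3333),  deviation x̄ - mu_0 = (5, 3.3333) - (8, 5) = (-3, -1.6667).

Step 2 — sample covariance matrix, S[i,j] = (1/(n-1)) · Σ_k (x_{k,i} - mean_i) · (x_{k,j} - mean_j), divisor n-1 = 5:
  S[U,U] = ((-2)·(-2) + (2)·(2) + (2)·(2) + (-2)·(-2) + (3)·(3) + (-3)·(-3)) / 5 = 34/5 = 6.8
  S[U,V] = ((-2)·(0.6667) + (2)·(-2.3333) + (2)·(-2.3333) + (-2)·(0.6667) + (3)·(0.6667) + (-3)·(2.6667)) / 5 = -18/5 = -3.6
  S[V,V] = ((0.6667)·(0.6667) + (-2.3333)·(-2.3333) + (-2.3333)·(-2.3333) + (0.6667)·(0.6667) + (0.6667)·(0.6667) + (2.6667)·(2.6667)) / 5 = 19.3333/5 = 3.8667
  S = [[6.8, -3.6],
 [-3.6, 3.8667]].

Step 3 — invert S. det(S) = 6.8·3.8667 - (-3.6)² = 13.3333.
  S^{-1} = (1/det) · [[d, -b], [-b, a]] = [[0.29, 0.27],
 [0.27, 0.51]].

Step 4 — quadratic form (x̄ - mu_0)^T · S^{-1} · (x̄ - mu_0):
  S^{-1} · (x̄ - mu_0) = (-1.32, -1.66),
  (x̄ - mu_0)^T · [...] = (-3)·(-1.32) + (-1.6667)·(-1.66) = 6.7267.

Step 5 — scale by n: T² = 6 · 6.7267 = 40.36.

T² ≈ 40.36


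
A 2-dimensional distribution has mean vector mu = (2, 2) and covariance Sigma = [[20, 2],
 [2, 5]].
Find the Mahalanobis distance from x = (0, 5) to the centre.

Step 1 — centre the observation: (x - mu) = (-2, 3).

Step 2 — invert Sigma. det(Sigma) = 20·5 - (2)² = 96.
  Sigma^{-1} = (1/det) · [[d, -b], [-b, a]] = [[0.0521, -0.0208],
 [-0.0208, 0.2083]].

Step 3 — form the quadratic (x - mu)^T · Sigma^{-1} · (x - mu):
  Sigma^{-1} · (x - mu) = (-0.1667, 0.6667).
  (x - mu)^T · [Sigma^{-1} · (x - mu)] = (-2)·(-0.1667) + (3)·(0.6667) = 2.3333.

Step 4 — take square root: d = √(2.3333) ≈ 1.5275.

d(x, mu) = √(2.3333) ≈ 1.5275


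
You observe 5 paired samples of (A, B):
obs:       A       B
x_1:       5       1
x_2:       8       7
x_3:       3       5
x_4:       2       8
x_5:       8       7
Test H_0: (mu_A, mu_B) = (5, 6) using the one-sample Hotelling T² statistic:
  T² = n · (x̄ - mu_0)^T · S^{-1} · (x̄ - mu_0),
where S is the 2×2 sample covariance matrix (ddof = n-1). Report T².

Step 1 — sample mean vector:
  mean(A) = (5 + 8 + 3 + 2 + 8) / 5 = 26/5 = 5.2
  mean(B) = (1 + 7 + 5 + 8 + 7) / 5 = 28/5 = 5.6
  x̄ = (5.2, 5.6),  deviation x̄ - mu_0 = (5.2, 5.6) - (5, 6) = (0.2, -0.4).

Step 2 — sample covariance matrix, S[i,j] = (1/(n-1)) · Σ_k (x_{k,i} - mean_i) · (x_{k,j} - mean_j), divisor n-1 = 4:
  S[A,A] = ((-0.2)·(-0.2) + (2.8)·(2.8) + (-2.2)·(-2.2) + (-3.2)·(-3.2) + (2.8)·(2.8)) / 4 = 30.8/4 = 7.7
  S[A,B] = ((-0.2)·(-4.6) + (2.8)·(1.4) + (-2.2)·(-0.6) + (-3.2)·(2.4) + (2.8)·(1.4)) / 4 = 2.4/4 = 0.6
  S[B,B] = ((-4.6)·(-4.6) + (1.4)·(1.4) + (-0.6)·(-0.6) + (2.4)·(2.4) + (1.4)·(1.4)) / 4 = 31.2/4 = 7.8
  S = [[7.7, 0.6],
 [0.6, 7.8]].

Step 3 — invert S. det(S) = 7.7·7.8 - (0.6)² = 59.7.
  S^{-1} = (1/det) · [[d, -b], [-b, a]] = [[0.1307, -0.0101],
 [-0.0101, 0.129]].

Step 4 — quadratic form (x̄ - mu_0)^T · S^{-1} · (x̄ - mu_0):
  S^{-1} · (x̄ - mu_0) = (0.0302, -0.0536),
  (x̄ - mu_0)^T · [...] = (0.2)·(0.0302) + (-0.4)·(-0.0536) = 0.0275.

Step 5 — scale by n: T² = 5 · 0.0275 = 0.1374.

T² ≈ 0.1374


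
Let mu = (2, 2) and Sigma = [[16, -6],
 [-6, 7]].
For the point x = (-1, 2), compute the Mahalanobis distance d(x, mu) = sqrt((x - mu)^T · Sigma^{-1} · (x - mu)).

Step 1 — centre the observation: (x - mu) = (-3, 0).

Step 2 — invert Sigma. det(Sigma) = 16·7 - (-6)² = 76.
  Sigma^{-1} = (1/det) · [[d, -b], [-b, a]] = [[0.0921, 0.0789],
 [0.0789, 0.2105]].

Step 3 — form the quadratic (x - mu)^T · Sigma^{-1} · (x - mu):
  Sigma^{-1} · (x - mu) = (-0.2763, -0.2368).
  (x - mu)^T · [Sigma^{-1} · (x - mu)] = (-3)·(-0.2763) + (0)·(-0.2368) = 0.8289.

Step 4 — take square root: d = √(0.8289) ≈ 0.9105.

d(x, mu) = √(0.8289) ≈ 0.9105


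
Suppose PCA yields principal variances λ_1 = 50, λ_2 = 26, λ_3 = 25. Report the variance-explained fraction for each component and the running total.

Step 1 — total variance = trace(Sigma) = Σ λ_i = 50 + 26 + 25 = 101.

Step 2 — fraction explained by component i = λ_i / Σ λ:
  PC1: 50/101 = 0.495
  PC2: 26/101 = 0.2574
  PC3: 25/101 = 0.2475

Step 3 — cumulative fraction after k components = (λ_1 + ... + λ_k) / Σ λ:
  k = 1: 50/101 = 0.495
  k = 2: (50 + 26)/101 = 76/101 = 0.7525
  k = 3: (50 + 26 + 25)/101 = 101/101 = 1

Summary (fraction, with percent):

explained: PC1 0.495 (49.5%), PC2 0.2574 (25.74%), PC3 0.2475 (24.75%);  cumulative: 0.495, 0.7525, 1


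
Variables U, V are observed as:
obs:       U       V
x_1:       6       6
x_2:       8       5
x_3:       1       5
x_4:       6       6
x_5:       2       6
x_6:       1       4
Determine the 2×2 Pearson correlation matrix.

Step 1 — column means:
  mean(U) = (6 + 8 + 1 + 6 + 2 + 1) / 6 = 24/6 = 4
  mean(V) = (6 + 5 + 5 + 6 + 6 + 4) / 6 = 32/6 = 5.3333

Step 2 — sample variances and covariances s[i,j] = (1/(n-1)) · Σ_k (x_{k,i} - mean_i) · (x_{k,j} - mean_j), with n-1 = 5:
  s[U,U] = ((2)·(2) + (4)·(4) + (-3)·(-3) + (2)·(2) + (-2)·(-2) + (-3)·(-3)) / 5 = 46/5 = 9.2
  s[U,V] = ((2)·(0.6667) + (4)·(-0.3333) + (-3)·(-0.3333) + (2)·(0.6667) + (-2)·(0.6667) + (-3)·(-1.3333)) / 5 = 5/5 = 1
  s[V,V] = ((0.6667)·(0.6667) + (-0.3333)·(-0.3333) + (-0.3333)·(-0.3333) + (0.6667)·(0.6667) + (0.6667)·(0.6667) + (-1.3333)·(-1.3333)) / 5 = 3.3333/5 = 0.6667
  Sample standard deviations s_i = √(s[i,i]):
  s(U) = √(9.2) = 3.0332
  s(V) = √(0.6667) = 0.8165

Step 3 — r_{ij} = s_{ij} / (s_i · s_j):
  r[U,U] = 1 (diagonal).
  r[U,V] = 1 / (3.0332 · 0.8165) = 1 / 2.4766 = 0.4038
  r[V,V] = 1 (diagonal).

R is symmetric with unit diagonal. Assembling:

R = [[1, 0.4038],
 [0.4038, 1]]


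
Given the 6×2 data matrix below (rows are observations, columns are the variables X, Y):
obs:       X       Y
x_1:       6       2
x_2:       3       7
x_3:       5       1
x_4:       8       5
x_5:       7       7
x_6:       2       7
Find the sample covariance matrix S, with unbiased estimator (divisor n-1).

Step 1 — column means:
  mean(X) = (6 + 3 + 5 + 8 + 7 + 2) / 6 = 31/6 = 5.1667
  mean(Y) = (2 + 7 + 1 + 5 + 7 + 7) / 6 = 29/6 = 4.8333

Step 2 — sample covariance S[i,j] = (1/(n-1)) · Σ_k (x_{k,i} - mean_i) · (x_{k,j} - mean_j), with n-1 = 5.
  S[X,X] = ((0.8333)·(0.8333) + (-2.1667)·(-2.1667) + (-0.1667)·(-0.1667) + (2.8333)·(2.8333) + (1.8333)·(1.8333) + (-3.1667)·(-3.1667)) / 5 = 26.8333/5 = 5.3667
  S[X,Y] = ((0.8333)·(-2.8333) + (-2.1667)·(2.1667) + (-0.1667)·(-3.8333) + (2.8333)·(0.1667) + (1.8333)·(2.1667) + (-3.1667)·(2.1667)) / 5 = -8.8333/5 = -1.7667
  S[Y,Y] = ((-2.8333)·(-2.8333) + (2.1667)·(2.1667) + (-3.8333)·(-3.8333) + (0.1667)·(0.1667) + (2.1667)·(2.1667) + (2.1667)·(2.1667)) / 5 = 36.8333/5 = 7.3667

S is symmetric (S[j,i] = S[i,j]). Assembling:

S = [[5.3667, -1.7667],
 [-1.7667, 7.3667]]


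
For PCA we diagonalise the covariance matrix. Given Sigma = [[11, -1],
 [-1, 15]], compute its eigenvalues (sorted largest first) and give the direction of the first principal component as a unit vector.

Step 1 — characteristic polynomial of 2×2 Sigma:
  det(Sigma - λI) = λ² - trace · λ + det = 0.
  trace = 11 + 15 = 26, det = 11·15 - (-1)² = 164.
Step 2 — discriminant:
  Δ = trace² - 4·det = 676 - 656 = 20.
Step 3 — eigenvalues:
  λ = (trace ± √Δ)/2 = (26 ± 4.4721)/2,
  λ_1 = 15.2361,  λ_2 = 10.7639.

Step 4 — unit eigenvector for λ_1: solve (Sigma - λ_1 I)v = 0. First row:
  (11 - 15.2361)·v_x + (-1)·v_y = 0, i.e. (-4.2361)·v_x + (-1)·v_y = 0,
  so v ∝ (b, λ_1 - a) = (-1, 4.2361); multiply by -1 so the first entry is positive: u = (1, -4.2361).
  ||u|| = √((1)² + (-4.2361)²) = √(18.9443) ≈ 4.3525,
  v_1 = u/||u|| ≈ (0.2298, -0.9732) (||v_1|| = 1).

λ_1 = 15.2361,  λ_2 = 10.7639;  v_1 ≈ (0.2298, -0.9732)


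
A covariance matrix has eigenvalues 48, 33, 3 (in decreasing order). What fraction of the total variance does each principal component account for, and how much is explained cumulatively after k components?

Step 1 — total variance = trace(Sigma) = Σ λ_i = 48 + 33 + 3 = 84.

Step 2 — fraction explained by component i = λ_i / Σ λ:
  PC1: 48/84 = 0.5714
  PC2: 33/84 = 0.3929
  PC3: 3/84 = 0.0357

Step 3 — cumulative fraction after k components = (λ_1 + ... + λ_k) / Σ λ:
  k = 1: 48/84 = 0.5714
  k = 2: (48 + 33)/84 = 81/84 = 0.9643
  k = 3: (48 + 33 + 3)/84 = 84/84 = 1

Summary (fraction, with percent):

explained: PC1 0.5714 (57.14%), PC2 0.3929 (39.29%), PC3 0.0357 (3.57%);  cumulative: 0.5714, 0.9643, 1


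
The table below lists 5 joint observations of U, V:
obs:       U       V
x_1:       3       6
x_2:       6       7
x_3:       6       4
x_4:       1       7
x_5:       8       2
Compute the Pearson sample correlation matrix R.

Step 1 — column means:
  mean(U) = (3 + 6 + 6 + 1 + 8) / 5 = 24/5 = 4.8
  mean(V) = (6 + 7 + 4 + 7 + 2) / 5 = 26/5 = 5.2

Step 2 — sample variances and covariances s[i,j] = (1/(n-1)) · Σ_k (x_{k,i} - mean_i) · (x_{k,j} - mean_j), with n-1 = 4:
  s[U,U] = ((-1.8)·(-1.8) + (1.2)·(1.2) + (1.2)·(1.2) + (-3.8)·(-3.8) + (3.2)·(3.2)) / 4 = 30.8/4 = 7.7
  s[U,V] = ((-1.8)·(0.8) + (1.2)·(1.8) + (1.2)·(-1.2) + (-3.8)·(1.8) + (3.2)·(-3.2)) / 4 = -17.8/4 = -4.45
  s[V,V] = ((0.8)·(0.8) + (1.8)·(1.8) + (-1.2)·(-1.2) + (1.8)·(1.8) + (-3.2)·(-3.2)) / 4 = 18.8/4 = 4.7
  Sample standard deviations s_i = √(s[i,i]):
  s(U) = √(7.7) = 2.7749
  s(V) = √(4.7) = 2.1679

Step 3 — r_{ij} = s_{ij} / (s_i · s_j):
  r[U,U] = 1 (diagonal).
  r[U,V] = -4.45 / (2.7749 · 2.1679) = -4.45 / 6.0158 = -0.7397
  r[V,V] = 1 (diagonal).

R is symmetric with unit diagonal. Assembling:

R = [[1, -0.7397],
 [-0.7397, 1]]


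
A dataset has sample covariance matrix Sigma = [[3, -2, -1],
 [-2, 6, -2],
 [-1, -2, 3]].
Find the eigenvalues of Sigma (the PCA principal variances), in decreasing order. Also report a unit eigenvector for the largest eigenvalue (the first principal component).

Step 1 — characteristic polynomial p(λ) = det(λI - Sigma) = λ³ - tr·λ² + c_1·λ - det, where tr = trace, c_1 = sum of the principal 2×2 minors, det = det(Sigma):
  tr = 3 + 6 + 3 = 12,
  c_1 = (3·6 - (-2)²) + (3·3 - (-1)²) + (6·3 - (-2)²) = 14 + 8 + 14 = 36,
  det = 3·(6·3 - (-2)²) - (-2)·((-2)·3 - (-2)·(-1)) + (-1)·((-2)·(-2) - 6·(-1)) = 3·(14) - (-2)·(-8) + (-1)·(10) = 16.
  So p(λ) = λ³ - 12λ² + 36λ - 16.
Step 2 — look for an integer root (rational root theorem: any rational root is an integer divisor of 16). Testing λ = 4:
  p(4) = 64 - 192 + 144 - 16 = 0  ✓
  Dividing out (λ - 4): p(λ) = (λ - 4)(λ² - 8λ + 4).
Step 3 — remaining eigenvalues from the quadratic λ² - 8λ + 4 = 0:
  Δ = 8² - 4·4 = 64 - 16 = 48,  λ = (8 ± √48)/2 = (8 ± 6.9282)/2 ≈ 7.4641 or 0.5359.
  Sorted: λ_1 = 7.4641,  λ_2 = 4,  λ_3 = 0.5359  (check: sum = 12 = tr ✓).

Step 4 — unit eigenvector for λ_1 ≈ 7.4641: v spans the null space of (Sigma - λ_1 I), whose rows are
  r_1 = (-4.4641, -2, -1),  r_2 = (-2, -1.4641, -2),  r_3 = (-1, -2, -4.4641).
  v is orthogonal to every row, so take v ∝ r_1 × r_2 = ((-2)·(-2) - (-1)·(-1.4641), (-1)·(-2) - (-4.4641)·(-2), (-4.4641)·(-1.4641) - (-2)·(-2)) ≈ (2.5359, -6.9282, 2.5359).
  Let u = (2.5359, -6.9282, 2.5359).
  ||u|| = √((2.5359)² + (-6.9282)² + (2.5359)²) = √(60.8616) ≈ 7.8014,  v_1 = u/||u|| ≈ (0.3251, -0.8881, 0.3251) (||v_1|| = 1).

λ_1 = 7.4641,  λ_2 = 4,  λ_3 = 0.5359;  v_1 ≈ (0.3251, -0.8881, 0.3251)


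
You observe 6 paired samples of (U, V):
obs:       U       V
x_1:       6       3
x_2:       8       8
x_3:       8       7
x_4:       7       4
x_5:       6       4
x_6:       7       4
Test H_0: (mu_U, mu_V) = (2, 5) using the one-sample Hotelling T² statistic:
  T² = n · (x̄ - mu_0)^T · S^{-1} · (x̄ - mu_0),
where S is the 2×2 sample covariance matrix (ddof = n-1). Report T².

Step 1 — sample mean vector:
  mean(U) = (6 + 8 + 8 + 7 + 6 + 7) / 6 = 42/6 = 7
  mean(V) = (3 + 8 + 7 + 4 + 4 + 4) / 6 = 30/6 = 5
  x̄ = (7, 5),  deviation x̄ - mu_0 = (7, 5) - (2, 5) = (5, 0).

Step 2 — sample covariance matrix, S[i,j] = (1/(n-1)) · Σ_k (x_{k,i} - mean_i) · (x_{k,j} - mean_j), divisor n-1 = 5:
  S[U,U] = ((-1)·(-1) + (1)·(1) + (1)·(1) + (0)·(0) + (-1)·(-1) + (0)·(0)) / 5 = 4/5 = 0.8
  S[U,V] = ((-1)·(-2) + (1)·(3) + (1)·(2) + (0)·(-1) + (-1)·(-1) + (0)·(-1)) / 5 = 8/5 = 1.6
  S[V,V] = ((-2)·(-2) + (3)·(3) + (2)·(2) + (-1)·(-1) + (-1)·(-1) + (-1)·(-1)) / 5 = 20/5 = 4
  S = [[0.8, 1.6],
 [1.6, 4]].

Step 3 — invert S. det(S) = 0.8·4 - (1.6)² = 0.64.
  S^{-1} = (1/det) · [[d, -b], [-b, a]] = [[6.25, -2.5],
 [-2.5, 1.25]].

Step 4 — quadratic form (x̄ - mu_0)^T · S^{-1} · (x̄ - mu_0):
  S^{-1} · (x̄ - mu_0) = (31.25, -12.5),
  (x̄ - mu_0)^T · [...] = (5)·(31.25) + (0)·(-12.5) = 156.25.

Step 5 — scale by n: T² = 6 · 156.25 = 937.5.

T² ≈ 937.5


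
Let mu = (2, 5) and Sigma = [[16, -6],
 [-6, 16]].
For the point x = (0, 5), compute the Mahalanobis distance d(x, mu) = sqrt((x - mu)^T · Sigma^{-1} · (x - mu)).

Step 1 — centre the observation: (x - mu) = (-2, 0).

Step 2 — invert Sigma. det(Sigma) = 16·16 - (-6)² = 220.
  Sigma^{-1} = (1/det) · [[d, -b], [-b, a]] = [[0.0727, 0.0273],
 [0.0273, 0.0727]].

Step 3 — form the quadratic (x - mu)^T · Sigma^{-1} · (x - mu):
  Sigma^{-1} · (x - mu) = (-0.1455, -0.0545).
  (x - mu)^T · [Sigma^{-1} · (x - mu)] = (-2)·(-0.1455) + (0)·(-0.0545) = 0.2909.

Step 4 — take square root: d = √(0.2909) ≈ 0.5394.

d(x, mu) = √(0.2909) ≈ 0.5394


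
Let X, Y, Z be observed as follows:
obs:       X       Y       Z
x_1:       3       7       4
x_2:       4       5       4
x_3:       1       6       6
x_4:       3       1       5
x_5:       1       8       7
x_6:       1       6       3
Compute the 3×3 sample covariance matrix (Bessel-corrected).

Step 1 — column means:
  mean(X) = (3 + 4 + 1 + 3 + 1 + 1) / 6 = 13/6 = 2.1667
  mean(Y) = (7 + 5 + 6 + 1 + 8 + 6) / 6 = 33/6 = 5.5
  mean(Z) = (4 + 4 + 6 + 5 + 7 + 3) / 6 = 29/6 = 4.8333

Step 2 — sample covariance S[i,j] = (1/(n-1)) · Σ_k (x_{k,i} - mean_i) · (x_{k,j} - mean_j), with n-1 = 5.
  S[X,X] = ((0.8333)·(0.8333) + (1.8333)·(1.8333) + (-1.1667)·(-1.1667) + (0.8333)·(0.8333) + (-1.1667)·(-1.1667) + (-1.1667)·(-1.1667)) / 5 = 8.8333/5 = 1.7667
  S[X,Y] = ((0.8333)·(1.5) + (1.8333)·(-0.5) + (-1.1667)·(0.5) + (0.8333)·(-4.5) + (-1.1667)·(2.5) + (-1.1667)·(0.5)) / 5 = -7.5/5 = -1.5
  S[X,Z] = ((0.8333)·(-0.8333) + (1.8333)·(-0.8333) + (-1.1667)·(1.1667) + (0.8333)·(0.1667) + (-1.1667)·(2.1667) + (-1.1667)·(-1.8333)) / 5 = -3.8333/5 = -0.7667
  S[Y,Y] = ((1.5)·(1.5) + (-0.5)·(-0.5) + (0.5)·(0.5) + (-4.5)·(-4.5) + (2.5)·(2.5) + (0.5)·(0.5)) / 5 = 29.5/5 = 5.9
  S[Y,Z] = ((1.5)·(-0.8333) + (-0.5)·(-0.8333) + (0.5)·(1.1667) + (-4.5)·(0.1667) + (2.5)·(2.1667) + (0.5)·(-1.8333)) / 5 = 3.5/5 = 0.7
  S[Z,Z] = ((-0.8333)·(-0.8333) + (-0.8333)·(-0.8333) + (1.1667)·(1.1667) + (0.1667)·(0.1667) + (2.1667)·(2.1667) + (-1.8333)·(-1.8333)) / 5 = 10.8333/5 = 2.1667

S is symmetric (S[j,i] = S[i,j]). Assembling:

S = [[1.7667, -1.5, -0.7667],
 [-1.5, 5.9, 0.7],
 [-0.7667, 0.7, 2.1667]]


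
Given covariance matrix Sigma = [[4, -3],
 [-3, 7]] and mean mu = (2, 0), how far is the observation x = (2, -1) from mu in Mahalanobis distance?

Step 1 — centre the observation: (x - mu) = (0, -1).

Step 2 — invert Sigma. det(Sigma) = 4·7 - (-3)² = 19.
  Sigma^{-1} = (1/det) · [[d, -b], [-b, a]] = [[0.3684, 0.1579],
 [0.1579, 0.2105]].

Step 3 — form the quadratic (x - mu)^T · Sigma^{-1} · (x - mu):
  Sigma^{-1} · (x - mu) = (-0.1579, -0.2105).
  (x - mu)^T · [Sigma^{-1} · (x - mu)] = (0)·(-0.1579) + (-1)·(-0.2105) = 0.2105.

Step 4 — take square root: d = √(0.2105) ≈ 0.4588.

d(x, mu) = √(0.2105) ≈ 0.4588


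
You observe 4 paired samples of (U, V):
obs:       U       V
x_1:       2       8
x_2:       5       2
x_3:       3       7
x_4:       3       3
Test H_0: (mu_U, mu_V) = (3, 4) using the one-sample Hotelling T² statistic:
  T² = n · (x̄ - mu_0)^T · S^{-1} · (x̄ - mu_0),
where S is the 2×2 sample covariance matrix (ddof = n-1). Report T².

Step 1 — sample mean vector:
  mean(U) = (2 + 5 + 3 + 3) / 4 = 13/4 = 3.25
  mean(V) = (8 + 2 + 7 + 3) / 4 = 20/4 = 5
  x̄ = (3.25, 5),  deviation x̄ - mu_0 = (3.25, 5) - (3, 4) = (0.25, 1).

Step 2 — sample covariance matrix, S[i,j] = (1/(n-1)) · Σ_k (x_{k,i} - mean_i) · (x_{k,j} - mean_j), divisor n-1 = 3:
  S[U,U] = ((-1.25)·(-1.25) + (1.75)·(1.75) + (-0.25)·(-0.25) + (-0.25)·(-0.25)) / 3 = 4.75/3 = 1.5833
  S[U,V] = ((-1.25)·(3) + (1.75)·(-3) + (-0.25)·(2) + (-0.25)·(-2)) / 3 = -9/3 = -3
  S[V,V] = ((3)·(3) + (-3)·(-3) + (2)·(2) + (-2)·(-2)) / 3 = 26/3 = 8.6667
  S = [[1.5833, -3],
 [-3, 8.6667]].

Step 3 — invert S. det(S) = 1.5833·8.6667 - (-3)² = 4.7222.
  S^{-1} = (1/det) · [[d, -b], [-b, a]] = [[1.8353, 0.6353],
 [0.6353, 0.3353]].

Step 4 — quadratic form (x̄ - mu_0)^T · S^{-1} · (x̄ - mu_0):
  S^{-1} · (x̄ - mu_0) = (1.0941, 0.4941),
  (x̄ - mu_0)^T · [...] = (0.25)·(1.0941) + (1)·(0.4941) = 0.7676.

Step 5 — scale by n: T² = 4 · 0.7676 = 3.0706.

T² ≈ 3.0706


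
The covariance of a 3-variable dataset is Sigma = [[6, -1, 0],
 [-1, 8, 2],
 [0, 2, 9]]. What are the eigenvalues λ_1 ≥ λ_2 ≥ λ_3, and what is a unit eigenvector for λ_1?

Step 1 — characteristic polynomial p(λ) = det(λI - Sigma) = λ³ - tr·λ² + c_1·λ - det, where tr = trace, c_1 = sum of the principal 2×2 minors, det = det(Sigma):
  tr = 6 + 8 + 9 = 23,
  c_1 = (6·8 - (-1)²) + (6·9 - (0)²) + (8·9 - (2)²) = 47 + 54 + 68 = 169,
  det = 6·(8·9 - (2)²) - (-1)·((-1)·9 - (2)·(0)) + (0)·((-1)·(2) - 8·(0)) = 6·(68) - (-1)·(-9) + (0)·(-2) = 399.
  So p(λ) = λ³ - 23λ² + 169λ - 399.
Step 2 — look for an integer root (rational root theorem: any rational root is an integer divisor of 399). Testing λ = 7:
  p(7) = 343 - 1127 + 1183 - 399 = 0  ✓
  Dividing out (λ - 7): p(λ) = (λ - 7)(λ² - 16λ + 57).
Step 3 — remaining eigenvalues from the quadratic λ² - 16λ + 57 = 0:
  Δ = 16² - 4·57 = 256 - 228 = 28,  λ = (16 ± √28)/2 = (16 ± 5.2915)/2 ≈ 10.6458 or 5.3542.
  Sorted: λ_1 = 10.6458,  λ_2 = 7,  λ_3 = 5.3542  (check: sum = 23 = tr ✓).

Step 4 — unit eigenvector for λ_1 ≈ 10.6458: v spans the null space of (Sigma - λ_1 I), whose rows are
  r_1 = (-4.6458, -1, 0),  r_2 = (-1, -2.6458, 2),  r_3 = (0, 2, -1.6458).
  v is orthogonal to every row, so take v ∝ r_1 × r_2 = ((-1)·(2) - (0)·(-2.6458), (0)·(-1) - (-4.6458)·(2), (-4.6458)·(-2.6458) - (-1)·(-1)) ≈ (-2, 9.2915, 11.2915).
  Rescale (multiply by -1 so the first nonzero entry is positive): u = (2, -9.2915, -11.2915).
  ||u|| = √((2)² + (-9.2915)² + (-11.2915)²) = √(217.8301) ≈ 14.7591,  v_1 = u/||u|| ≈ (0.1355, -0.6295, -0.7651) (||v_1|| = 1).

λ_1 = 10.6458,  λ_2 = 7,  λ_3 = 5.3542;  v_1 ≈ (0.1355, -0.6295, -0.7651)


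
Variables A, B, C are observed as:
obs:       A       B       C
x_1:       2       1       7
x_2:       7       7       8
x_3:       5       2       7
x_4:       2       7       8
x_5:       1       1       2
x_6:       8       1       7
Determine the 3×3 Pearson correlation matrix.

Step 1 — column means:
  mean(A) = (2 + 7 + 5 + 2 + 1 + 8) / 6 = 25/6 = 4.1667
  mean(B) = (1 + 7 + 2 + 7 + 1 + 1) / 6 = 19/6 = 3.1667
  mean(C) = (7 + 8 + 7 + 8 + 2 + 7) / 6 = 39/6 = 6.5

Step 2 — sample variances and covariances s[i,j] = (1/(n-1)) · Σ_k (x_{k,i} - mean_i) · (x_{k,j} - mean_j), with n-1 = 5:
  s[A,A] = ((-2.1667)·(-2.1667) + (2.8333)·(2.8333) + (0.8333)·(0.8333) + (-2.1667)·(-2.1667) + (-3.1667)·(-3.1667) + (3.8333)·(3.8333)) / 5 = 42.8333/5 = 8.5667
  s[A,B] = ((-2.1667)·(-2.1667) + (2.8333)·(3.8333) + (0.8333)·(-1.1667) + (-2.1667)·(3.8333) + (-3.1667)·(-2.1667) + (3.8333)·(-2.1667)) / 5 = 4.8333/5 = 0.9667
  s[A,C] = ((-2.1667)·(0.5) + (2.8333)·(1.5) + (0.8333)·(0.5) + (-2.1667)·(1.5) + (-3.1667)·(-4.5) + (3.8333)·(0.5)) / 5 = 16.5/5 = 3.3
  s[B,B] = ((-2.1667)·(-2.1667) + (3.8333)·(3.8333) + (-1.1667)·(-1.1667) + (3.8333)·(3.8333) + (-2.1667)·(-2.1667) + (-2.1667)·(-2.1667)) / 5 = 44.8333/5 = 8.9667
  s[B,C] = ((-2.1667)·(0.5) + (3.8333)·(1.5) + (-1.1667)·(0.5) + (3.8333)·(1.5) + (-2.1667)·(-4.5) + (-2.1667)·(0.5)) / 5 = 18.5/5 = 3.7
  s[C,C] = ((0.5)·(0.5) + (1.5)·(1.5) + (0.5)·(0.5) + (1.5)·(1.5) + (-4.5)·(-4.5) + (0.5)·(0.5)) / 5 = 25.5/5 = 5.1
  Sample standard deviations s_i = √(s[i,i]):
  s(A) = √(8.5667) = 2.9269
  s(B) = √(8.9667) = 2.9944
  s(C) = √(5.1) = 2.2583

Step 3 — r_{ij} = s_{ij} / (s_i · s_j):
  r[A,A] = 1 (diagonal).
  r[A,B] = 0.9667 / (2.9269 · 2.9944) = 0.9667 / 8.7644 = 0.1103
  r[A,C] = 3.3 / (2.9269 · 2.2583) = 3.3 / 6.6098 = 0.4993
  r[B,B] = 1 (diagonal).
  r[B,C] = 3.7 / (2.9944 · 2.2583) = 3.7 / 6.7624 = 0.5471
  r[C,C] = 1 (diagonal).

R is symmetric with unit diagonal. Assembling:

R = [[1, 0.1103, 0.4993],
 [0.1103, 1, 0.5471],
 [0.4993, 0.5471, 1]]


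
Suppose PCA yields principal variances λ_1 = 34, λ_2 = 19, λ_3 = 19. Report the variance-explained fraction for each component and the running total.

Step 1 — total variance = trace(Sigma) = Σ λ_i = 34 + 19 + 19 = 72.

Step 2 — fraction explained by component i = λ_i / Σ λ:
  PC1: 34/72 = 0.4722
  PC2: 19/72 = 0.2639
  PC3: 19/72 = 0.2639

Step 3 — cumulative fraction after k components = (λ_1 + ... + λ_k) / Σ λ:
  k = 1: 34/72 = 0.4722
  k = 2: (34 + 19)/72 = 53/72 = 0.7361
  k = 3: (34 + 19 + 19)/72 = 72/72 = 1

Summary (fraction, with percent):

explained: PC1 0.4722 (47.22%), PC2 0.2639 (26.39%), PC3 0.2639 (26.39%);  cumulative: 0.4722, 0.7361, 1


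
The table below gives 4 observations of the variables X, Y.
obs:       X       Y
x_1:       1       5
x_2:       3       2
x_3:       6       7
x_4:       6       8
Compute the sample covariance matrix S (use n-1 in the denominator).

Step 1 — column means:
  mean(X) = (1 + 3 + 6 + 6) / 4 = 16/4 = 4
  mean(Y) = (5 + 2 + 7 + 8) / 4 = 22/4 = 5.5

Step 2 — sample covariance S[i,j] = (1/(n-1)) · Σ_k (x_{k,i} - mean_i) · (x_{k,j} - mean_j), with n-1 = 3.
  S[X,X] = ((-3)·(-3) + (-1)·(-1) + (2)·(2) + (2)·(2)) / 3 = 18/3 = 6
  S[X,Y] = ((-3)·(-0.5) + (-1)·(-3.5) + (2)·(1.5) + (2)·(2.5)) / 3 = 13/3 = 4.3333
  S[Y,Y] = ((-0.5)·(-0.5) + (-3.5)·(-3.5) + (1.5)·(1.5) + (2.5)·(2.5)) / 3 = 21/3 = 7

S is symmetric (S[j,i] = S[i,j]). Assembling:

S = [[6, 4.3333],
 [4.3333, 7]]


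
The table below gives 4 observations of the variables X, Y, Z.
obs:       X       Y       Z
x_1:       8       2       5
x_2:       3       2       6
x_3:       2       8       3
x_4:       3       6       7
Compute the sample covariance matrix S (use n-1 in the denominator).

Step 1 — column means:
  mean(X) = (8 + 3 + 2 + 3) / 4 = 16/4 = 4
  mean(Y) = (2 + 2 + 8 + 6) / 4 = 18/4 = 4.5
  mean(Z) = (5 + 6 + 3 + 7) / 4 = 21/4 = 5.25

Step 2 — sample covariance S[i,j] = (1/(n-1)) · Σ_k (x_{k,i} - mean_i) · (x_{k,j} - mean_j), with n-1 = 3.
  S[X,X] = ((4)·(4) + (-1)·(-1) + (-2)·(-2) + (-1)·(-1)) / 3 = 22/3 = 7.3333
  S[X,Y] = ((4)·(-2.5) + (-1)·(-2.5) + (-2)·(3.5) + (-1)·(1.5)) / 3 = -16/3 = -5.3333
  S[X,Z] = ((4)·(-0.25) + (-1)·(0.75) + (-2)·(-2.25) + (-1)·(1.75)) / 3 = 1/3 = 0.3333
  S[Y,Y] = ((-2.5)·(-2.5) + (-2.5)·(-2.5) + (3.5)·(3.5) + (1.5)·(1.5)) / 3 = 27/3 = 9
  S[Y,Z] = ((-2.5)·(-0.25) + (-2.5)·(0.75) + (3.5)·(-2.25) + (1.5)·(1.75)) / 3 = -6.5/3 = -2.1667
  S[Z,Z] = ((-0.25)·(-0.25) + (0.75)·(0.75) + (-2.25)·(-2.25) + (1.75)·(1.75)) / 3 = 8.75/3 = 2.9167

S is symmetric (S[j,i] = S[i,j]). Assembling:

S = [[7.3333, -5.3333, 0.3333],
 [-5.3333, 9, -2.1667],
 [0.3333, -2.1667, 2.9167]]


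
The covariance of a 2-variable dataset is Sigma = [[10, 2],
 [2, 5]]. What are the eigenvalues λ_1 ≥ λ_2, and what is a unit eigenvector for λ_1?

Step 1 — characteristic polynomial of 2×2 Sigma:
  det(Sigma - λI) = λ² - trace · λ + det = 0.
  trace = 10 + 5 = 15, det = 10·5 - (2)² = 46.
Step 2 — discriminant:
  Δ = trace² - 4·det = 225 - 184 = 41.
Step 3 — eigenvalues:
  λ = (trace ± √Δ)/2 = (15 ± 6.4031)/2,
  λ_1 = 10.7016,  λ_2 = 4.2984.

Step 4 — unit eigenvector for λ_1: solve (Sigma - λ_1 I)v = 0. First row:
  (10 - 10.7016)·v_x + (2)·v_y = 0, i.e. (-0.7016)·v_x + (2)·v_y = 0,
  so v ∝ (b, λ_1 - a) = (2, 0.7016) = u.
  ||u|| = √((2)² + (0.7016)²) = √(4.4922) ≈ 2.1195,
  v_1 = u/||u|| ≈ (0.9436, 0.331) (||v_1|| = 1).

λ_1 = 10.7016,  λ_2 = 4.2984;  v_1 ≈ (0.9436, 0.331)


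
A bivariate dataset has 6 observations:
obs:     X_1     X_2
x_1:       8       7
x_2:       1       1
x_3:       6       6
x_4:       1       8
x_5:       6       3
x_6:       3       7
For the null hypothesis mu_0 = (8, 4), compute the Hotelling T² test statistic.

Step 1 — sample mean vector:
  mean(X_1) = (8 + 1 + 6 + 1 + 6 + 3) / 6 = 25/6 = 4.1667
  mean(X_2) = (7 + 1 + 6 + 8 + 3 + 7) / 6 = 32/6 = 5.3333
  x̄ = (4.1667, 5.3333),  deviation x̄ - mu_0 = (4.1667, 5.3333) - (8, 4) = (-3.8333, 1.3333).

Step 2 — sample covariance matrix, S[i,j] = (1/(n-1)) · Σ_k (x_{k,i} - mean_i) · (x_{k,j} - mean_j), divisor n-1 = 5:
  S[X_1,X_1] = ((3.8333)·(3.8333) + (-3.1667)·(-3.1667) + (1.8333)·(1.8333) + (-3.1667)·(-3.1667) + (1.8333)·(1.8333) + (-1.1667)·(-1.1667)) / 5 = 42.8333/5 = 8.5667
  S[X_1,X_2] = ((3.8333)·(1.6667) + (-3.1667)·(-4.3333) + (1.8333)·(0.6667) + (-3.1667)·(2.6667) + (1.8333)·(-2.3333) + (-1.1667)·(1.6667)) / 5 = 6.6667/5 = 1.3333
  S[X_2,X_2] = ((1.6667)·(1.6667) + (-4.3333)·(-4.3333) + (0.6667)·(0.6667) + (2.6667)·(2.6667) + (-2.3333)·(-2.3333) + (1.6667)·(1.6667)) / 5 = 37.3333/5 = 7.4667
  S = [[8.5667, 1.3333],
 [1.3333, 7.4667]].

Step 3 — invert S. det(S) = 8.5667·7.4667 - (1.3333)² = 62.1867.
  S^{-1} = (1/det) · [[d, -b], [-b, a]] = [[0.1201, -0.0214],
 [-0.0214, 0.1378]].

Step 4 — quadratic form (x̄ - mu_0)^T · S^{-1} · (x̄ - mu_0):
  S^{-1} · (x̄ - mu_0) = (-0.4889, 0.2659),
  (x̄ - mu_0)^T · [...] = (-3.8333)·(-0.4889) + (1.3333)·(0.2659) = 2.2284.

Step 5 — scale by n: T² = 6 · 2.2284 = 13.3705.

T² ≈ 13.3705


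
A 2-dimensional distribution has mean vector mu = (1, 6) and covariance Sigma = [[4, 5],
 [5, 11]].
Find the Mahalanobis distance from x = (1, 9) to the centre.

Step 1 — centre the observation: (x - mu) = (0, 3).

Step 2 — invert Sigma. det(Sigma) = 4·11 - (5)² = 19.
  Sigma^{-1} = (1/det) · [[d, -b], [-b, a]] = [[0.5789, -0.2632],
 [-0.2632, 0.2105]].

Step 3 — form the quadratic (x - mu)^T · Sigma^{-1} · (x - mu):
  Sigma^{-1} · (x - mu) = (-0.7895, 0.6316).
  (x - mu)^T · [Sigma^{-1} · (x - mu)] = (0)·(-0.7895) + (3)·(0.6316) = 1.8947.

Step 4 — take square root: d = √(1.8947) ≈ 1.3765.

d(x, mu) = √(1.8947) ≈ 1.3765


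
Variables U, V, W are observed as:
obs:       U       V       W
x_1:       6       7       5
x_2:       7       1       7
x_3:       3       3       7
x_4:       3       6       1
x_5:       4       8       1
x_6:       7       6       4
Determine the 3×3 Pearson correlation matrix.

Step 1 — column means:
  mean(U) = (6 + 7 + 3 + 3 + 4 + 7) / 6 = 30/6 = 5
  mean(V) = (7 + 1 + 3 + 6 + 8 + 6) / 6 = 31/6 = 5.1667
  mean(W) = (5 + 7 + 7 + 1 + 1 + 4) / 6 = 25/6 = 4.1667

Step 2 — sample variances and covariances s[i,j] = (1/(n-1)) · Σ_k (x_{k,i} - mean_i) · (x_{k,j} - mean_j), with n-1 = 5:
  s[U,U] = ((1)·(1) + (2)·(2) + (-2)·(-2) + (-2)·(-2) + (-1)·(-1) + (2)·(2)) / 5 = 18/5 = 3.6
  s[U,V] = ((1)·(1.8333) + (2)·(-4.1667) + (-2)·(-2.1667) + (-2)·(0.8333) + (-1)·(2.8333) + (2)·(0.8333)) / 5 = -5/5 = -1
  s[U,W] = ((1)·(0.8333) + (2)·(2.8333) + (-2)·(2.8333) + (-2)·(-3.1667) + (-1)·(-3.1667) + (2)·(-0.1667)) / 5 = 10/5 = 2
  s[V,V] = ((1.8333)·(1.8333) + (-4.1667)·(-4.1667) + (-2.1667)·(-2.1667) + (0.8333)·(0.8333) + (2.8333)·(2.8333) + (0.8333)·(0.8333)) / 5 = 34.8333/5 = 6.9667
  s[V,W] = ((1.8333)·(0.8333) + (-4.1667)·(2.8333) + (-2.1667)·(2.8333) + (0.8333)·(-3.1667) + (2.8333)·(-3.1667) + (0.8333)·(-0.1667)) / 5 = -28.1667/5 = -5.6333
  s[W,W] = ((0.8333)·(0.8333) + (2.8333)·(2.8333) + (2.8333)·(2.8333) + (-3.1667)·(-3.1667) + (-3.1667)·(-3.1667) + (-0.1667)·(-0.1667)) / 5 = 36.8333/5 = 7.3667
  Sample standard deviations s_i = √(s[i,i]):
  s(U) = √(3.6) = 1.8974
  s(V) = √(6.9667) = 2.6394
  s(W) = √(7.3667) = 2.7142

Step 3 — r_{ij} = s_{ij} / (s_i · s_j):
  r[U,U] = 1 (diagonal).
  r[U,V] = -1 / (1.8974 · 2.6394) = -1 / 5.008 = -0.1997
  r[U,W] = 2 / (1.8974 · 2.7142) = 2 / 5.1498 = 0.3884
  r[V,V] = 1 (diagonal).
  r[V,W] = -5.6333 / (2.6394 · 2.7142) = -5.6333 / 7.1639 = -0.7864
  r[W,W] = 1 (diagonal).

R is symmetric with unit diagonal. Assembling:

R = [[1, -0.1997, 0.3884],
 [-0.1997, 1, -0.7864],
 [0.3884, -0.7864, 1]]


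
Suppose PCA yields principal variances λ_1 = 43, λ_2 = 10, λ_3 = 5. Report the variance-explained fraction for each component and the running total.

Step 1 — total variance = trace(Sigma) = Σ λ_i = 43 + 10 + 5 = 58.

Step 2 — fraction explained by component i = λ_i / Σ λ:
  PC1: 43/58 = 0.7414
  PC2: 10/58 = 0.1724
  PC3: 5/58 = 0.0862

Step 3 — cumulative fraction after k components = (λ_1 + ... + λ_k) / Σ λ:
  k = 1: 43/58 = 0.7414
  k = 2: (43 + 10)/58 = 53/58 = 0.9138
  k = 3: (43 + 10 + 5)/58 = 58/58 = 1

Summary (fraction, with percent):

explained: PC1 0.7414 (74.14%), PC2 0.1724 (17.24%), PC3 0.0862 (8.62%);  cumulative: 0.7414, 0.9138, 1


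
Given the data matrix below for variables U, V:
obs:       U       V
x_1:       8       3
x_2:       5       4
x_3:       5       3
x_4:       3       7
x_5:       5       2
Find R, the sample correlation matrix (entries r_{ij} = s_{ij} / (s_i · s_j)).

Step 1 — column means:
  mean(U) = (8 + 5 + 5 + 3 + 5) / 5 = 26/5 = 5.2
  mean(V) = (3 + 4 + 3 + 7 + 2) / 5 = 19/5 = 3.8

Step 2 — sample variances and covariances s[i,j] = (1/(n-1)) · Σ_k (x_{k,i} - mean_i) · (x_{k,j} - mean_j), with n-1 = 4:
  s[U,U] = ((2.8)·(2.8) + (-0.2)·(-0.2) + (-0.2)·(-0.2) + (-2.2)·(-2.2) + (-0.2)·(-0.2)) / 4 = 12.8/4 = 3.2
  s[U,V] = ((2.8)·(-0.8) + (-0.2)·(0.2) + (-0.2)·(-0.8) + (-2.2)·(3.2) + (-0.2)·(-1.8)) / 4 = -8.8/4 = -2.2
  s[V,V] = ((-0.8)·(-0.8) + (0.2)·(0.2) + (-0.8)·(-0.8) + (3.2)·(3.2) + (-1.8)·(-1.8)) / 4 = 14.8/4 = 3.7
  Sample standard deviations s_i = √(s[i,i]):
  s(U) = √(3.2) = 1.7889
  s(V) = √(3.7) = 1.9235

Step 3 — r_{ij} = s_{ij} / (s_i · s_j):
  r[U,U] = 1 (diagonal).
  r[U,V] = -2.2 / (1.7889 · 1.9235) = -2.2 / 3.4409 = -0.6394
  r[V,V] = 1 (diagonal).

R is symmetric with unit diagonal. Assembling:

R = [[1, -0.6394],
 [-0.6394, 1]]


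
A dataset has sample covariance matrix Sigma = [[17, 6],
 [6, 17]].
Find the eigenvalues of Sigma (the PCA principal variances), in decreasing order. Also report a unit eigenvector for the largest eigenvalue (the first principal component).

Step 1 — characteristic polynomial of 2×2 Sigma:
  det(Sigma - λI) = λ² - trace · λ + det = 0.
  trace = 17 + 17 = 34, det = 17·17 - (6)² = 253.
Step 2 — discriminant:
  Δ = trace² - 4·det = 1156 - 1012 = 144.
Step 3 — eigenvalues:
  λ = (trace ± √Δ)/2 = (34 ± 12)/2,
  λ_1 = 23,  λ_2 = 11.

Step 4 — unit eigenvector for λ_1: solve (Sigma - λ_1 I)v = 0. First row:
  (17 - 23)·v_x + (6)·v_y = 0, i.e. (-6)·v_x + (6)·v_y = 0,
  so v ∝ (b, λ_1 - a) = (6, 6) = u.
  ||u|| = √((6)² + (6)²) = √(72) ≈ 8.4853,
  v_1 = u/||u|| ≈ (0.7071, 0.7071) (||v_1|| = 1).

λ_1 = 23,  λ_2 = 11;  v_1 ≈ (0.7071, 0.7071)


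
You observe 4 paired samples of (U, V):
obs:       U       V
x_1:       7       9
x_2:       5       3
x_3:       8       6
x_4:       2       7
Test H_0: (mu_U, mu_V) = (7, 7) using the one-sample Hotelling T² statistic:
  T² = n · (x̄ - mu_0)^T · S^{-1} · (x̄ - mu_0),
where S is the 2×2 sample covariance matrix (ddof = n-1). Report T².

Step 1 — sample mean vector:
  mean(U) = (7 + 5 + 8 + 2) / 4 = 22/4 = 5.5
  mean(V) = (9 + 3 + 6 + 7) / 4 = 25/4 = 6.25
  x̄ = (5.5, 6.25),  deviation x̄ - mu_0 = (5.5, 6.25) - (7, 7) = (-1.5, -0.75).

Step 2 — sample covariance matrix, S[i,j] = (1/(n-1)) · Σ_k (x_{k,i} - mean_i) · (x_{k,j} - mean_j), divisor n-1 = 3:
  S[U,U] = ((1.5)·(1.5) + (-0.5)·(-0.5) + (2.5)·(2.5) + (-3.5)·(-3.5)) / 3 = 21/3 = 7
  S[U,V] = ((1.5)·(2.75) + (-0.5)·(-3.25) + (2.5)·(-0.25) + (-3.5)·(0.75)) / 3 = 2.5/3 = 0.8333
  S[V,V] = ((2.75)·(2.75) + (-3.25)·(-3.25) + (-0.25)·(-0.25) + (0.75)·(0.75)) / 3 = 18.75/3 = 6.25
  S = [[7, 0.8333],
 [0.8333, 6.25]].

Step 3 — invert S. det(S) = 7·6.25 - (0.8333)² = 43.0556.
  S^{-1} = (1/det) · [[d, -b], [-b, a]] = [[0.1452, -0.0194],
 [-0.0194, 0.1626]].

Step 4 — quadratic form (x̄ - mu_0)^T · S^{-1} · (x̄ - mu_0):
  S^{-1} · (x̄ - mu_0) = (-0.2032, -0.0929),
  (x̄ - mu_0)^T · [...] = (-1.5)·(-0.2032) + (-0.75)·(-0.0929) = 0.3745.

Step 5 — scale by n: T² = 4 · 0.3745 = 1.4981.

T² ≈ 1.4981


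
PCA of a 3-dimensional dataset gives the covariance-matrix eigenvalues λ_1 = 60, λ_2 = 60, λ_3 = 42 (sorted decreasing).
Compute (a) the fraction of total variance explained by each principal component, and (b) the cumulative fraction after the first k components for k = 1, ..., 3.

Step 1 — total variance = trace(Sigma) = Σ λ_i = 60 + 60 + 42 = 162.

Step 2 — fraction explained by component i = λ_i / Σ λ:
  PC1: 60/162 = 0.3704
  PC2: 60/162 = 0.3704
  PC3: 42/162 = 0.2593

Step 3 — cumulative fraction after k components = (λ_1 + ... + λ_k) / Σ λ:
  k = 1: 60/162 = 0.3704
  k = 2: (60 + 60)/162 = 120/162 = 0.7407
  k = 3: (60 + 60 + 42)/162 = 162/162 = 1

Summary (fraction, with percent):

explained: PC1 0.3704 (37.04%), PC2 0.3704 (37.04%), PC3 0.2593 (25.93%);  cumulative: 0.3704, 0.7407, 1


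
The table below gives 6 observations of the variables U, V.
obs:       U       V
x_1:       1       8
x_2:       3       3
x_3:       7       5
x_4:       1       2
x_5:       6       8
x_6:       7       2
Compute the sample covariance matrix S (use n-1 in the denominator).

Step 1 — column means:
  mean(U) = (1 + 3 + 7 + 1 + 6 + 7) / 6 = 25/6 = 4.1667
  mean(V) = (8 + 3 + 5 + 2 + 8 + 2) / 6 = 28/6 = 4.6667

Step 2 — sample covariance S[i,j] = (1/(n-1)) · Σ_k (x_{k,i} - mean_i) · (x_{k,j} - mean_j), with n-1 = 5.
  S[U,U] = ((-3.1667)·(-3.1667) + (-1.1667)·(-1.1667) + (2.8333)·(2.8333) + (-3.1667)·(-3.1667) + (1.8333)·(1.8333) + (2.8333)·(2.8333)) / 5 = 40.8333/5 = 8.1667
  S[U,V] = ((-3.1667)·(3.3333) + (-1.1667)·(-1.6667) + (2.8333)·(0.3333) + (-3.1667)·(-2.6667) + (1.8333)·(3.3333) + (2.8333)·(-2.6667)) / 5 = -0.6667/5 = -0.1333
  S[V,V] = ((3.3333)·(3.3333) + (-1.6667)·(-1.6667) + (0.3333)·(0.3333) + (-2.6667)·(-2.6667) + (3.3333)·(3.3333) + (-2.6667)·(-2.6667)) / 5 = 39.3333/5 = 7.8667

S is symmetric (S[j,i] = S[i,j]). Assembling:

S = [[8.1667, -0.1333],
 [-0.1333, 7.8667]]


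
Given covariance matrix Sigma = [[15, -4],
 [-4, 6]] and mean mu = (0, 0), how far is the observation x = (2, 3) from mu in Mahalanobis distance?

Step 1 — centre the observation: (x - mu) = (2, 3).

Step 2 — invert Sigma. det(Sigma) = 15·6 - (-4)² = 74.
  Sigma^{-1} = (1/det) · [[d, -b], [-b, a]] = [[0.0811, 0.0541],
 [0.0541, 0.2027]].

Step 3 — form the quadratic (x - mu)^T · Sigma^{-1} · (x - mu):
  Sigma^{-1} · (x - mu) = (0.3243, 0.7162).
  (x - mu)^T · [Sigma^{-1} · (x - mu)] = (2)·(0.3243) + (3)·(0.7162) = 2.7973.

Step 4 — take square root: d = √(2.7973) ≈ 1.6725.

d(x, mu) = √(2.7973) ≈ 1.6725


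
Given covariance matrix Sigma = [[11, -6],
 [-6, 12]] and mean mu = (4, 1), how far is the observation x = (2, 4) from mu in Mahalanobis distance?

Step 1 — centre the observation: (x - mu) = (-2, 3).

Step 2 — invert Sigma. det(Sigma) = 11·12 - (-6)² = 96.
  Sigma^{-1} = (1/det) · [[d, -b], [-b, a]] = [[0.125, 0.0625],
 [0.0625, 0.1146]].

Step 3 — form the quadratic (x - mu)^T · Sigma^{-1} · (x - mu):
  Sigma^{-1} · (x - mu) = (-0.0625, 0.2188).
  (x - mu)^T · [Sigma^{-1} · (x - mu)] = (-2)·(-0.0625) + (3)·(0.2188) = 0.7813.

Step 4 — take square root: d = √(0.7813) ≈ 0.8839.

d(x, mu) = √(0.7813) ≈ 0.8839


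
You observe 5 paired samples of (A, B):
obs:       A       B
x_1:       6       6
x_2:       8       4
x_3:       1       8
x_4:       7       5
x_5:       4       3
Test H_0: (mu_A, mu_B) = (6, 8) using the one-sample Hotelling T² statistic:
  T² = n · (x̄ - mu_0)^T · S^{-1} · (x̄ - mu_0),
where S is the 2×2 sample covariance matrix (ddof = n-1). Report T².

Step 1 — sample mean vector:
  mean(A) = (6 + 8 + 1 + 7 + 4) / 5 = 26/5 = 5.2
  mean(B) = (6 + 4 + 8 + 5 + 3) / 5 = 26/5 = 5.2
  x̄ = (5.2, 5.2),  deviation x̄ - mu_0 = (5.2, 5.2) - (6, 8) = (-0.8, -2.8).

Step 2 — sample covariance matrix, S[i,j] = (1/(n-1)) · Σ_k (x_{k,i} - mean_i) · (x_{k,j} - mean_j), divisor n-1 = 4:
  S[A,A] = ((0.8)·(0.8) + (2.8)·(2.8) + (-4.2)·(-4.2) + (1.8)·(1.8) + (-1.2)·(-1.2)) / 4 = 30.8/4 = 7.7
  S[A,B] = ((0.8)·(0.8) + (2.8)·(-1.2) + (-4.2)·(2.8) + (1.8)·(-0.2) + (-1.2)·(-2.2)) / 4 = -12.2/4 = -3.05
  S[B,B] = ((0.8)·(0.8) + (-1.2)·(-1.2) + (2.8)·(2.8) + (-0.2)·(-0.2) + (-2.2)·(-2.2)) / 4 = 14.8/4 = 3.7
  S = [[7.7, -3.05],
 [-3.05, 3.7]].

Step 3 — invert S. det(S) = 7.7·3.7 - (-3.05)² = 19.1875.
  S^{-1} = (1/det) · [[d, -b], [-b, a]] = [[0.1928, 0.159],
 [0.159, 0.4013]].

Step 4 — quadratic form (x̄ - mu_0)^T · S^{-1} · (x̄ - mu_0):
  S^{-1} · (x̄ - mu_0) = (-0.5993, -1.2508),
  (x̄ - mu_0)^T · [...] = (-0.8)·(-0.5993) + (-2.8)·(-1.2508) = 3.9818.

Step 5 — scale by n: T² = 5 · 3.9818 = 19.9088.

T² ≈ 19.9088
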